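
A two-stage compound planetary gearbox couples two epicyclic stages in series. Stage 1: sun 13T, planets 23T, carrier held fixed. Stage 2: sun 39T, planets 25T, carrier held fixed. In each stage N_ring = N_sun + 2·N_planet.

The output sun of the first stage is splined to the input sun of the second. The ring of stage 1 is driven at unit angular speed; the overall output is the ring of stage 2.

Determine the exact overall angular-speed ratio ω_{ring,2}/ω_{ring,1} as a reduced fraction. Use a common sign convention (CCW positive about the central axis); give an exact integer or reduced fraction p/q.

177/89

Stage 1: N_ring = 13 + 2·23 = 59
Stage 1: 13(ω_s−ω_c) = −59(ω_r−ω_c),  ω_c=0, ω_r=1
Stage 1: ω_s = 0 − (59/13)(1−0) = -59/13
  ⇒ ω_s¹/ω_r¹ = -59/13
Stage 2: N_ring = 39 + 2·25 = 89
Stage 2: 39(ω_s−ω_c) = −89(ω_r−ω_c),  ω_c=0, ω_s=1
Stage 2: ω_r = 0 − (39/89)(1−0) = -39/89
  ⇒ ω_r²/ω_s² = -39/89
Coupling ω_s² = ω_s¹ ⇒ overall = -59/13 × -39/89 = 177/89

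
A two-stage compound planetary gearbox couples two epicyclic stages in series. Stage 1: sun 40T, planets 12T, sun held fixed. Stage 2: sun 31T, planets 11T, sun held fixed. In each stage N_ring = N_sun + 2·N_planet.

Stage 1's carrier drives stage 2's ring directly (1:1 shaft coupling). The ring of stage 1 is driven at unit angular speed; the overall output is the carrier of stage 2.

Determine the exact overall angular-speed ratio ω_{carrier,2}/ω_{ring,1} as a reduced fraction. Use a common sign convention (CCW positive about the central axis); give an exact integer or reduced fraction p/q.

Stage 1: N_ring = 40 + 2·12 = 64
Stage 1: 40(ω_s−ω_c) = −64(ω_r−ω_c),  ω_s=0, ω_r=1
Stage 1: 40(0−ω_c) = −64(1−ω_c)  ⇒  104ω_c = 64  ⇒  ω_c = 8/13
  ⇒ ω_c¹/ω_r¹ = 8/13
Stage 2: N_ring = 31 + 2·11 = 53
Stage 2: 31(ω_s−ω_c) = −53(ω_r−ω_c),  ω_s=0, ω_r=1
Stage 2: 31(0−ω_c) = −53(1−ω_c)  ⇒  84ω_c = 53  ⇒  ω_c = 53/84
  ⇒ ω_c²/ω_r² = 53/84
Coupling ω_r² = ω_c¹ ⇒ overall = 8/13 × 53/84 = 106/273

106/273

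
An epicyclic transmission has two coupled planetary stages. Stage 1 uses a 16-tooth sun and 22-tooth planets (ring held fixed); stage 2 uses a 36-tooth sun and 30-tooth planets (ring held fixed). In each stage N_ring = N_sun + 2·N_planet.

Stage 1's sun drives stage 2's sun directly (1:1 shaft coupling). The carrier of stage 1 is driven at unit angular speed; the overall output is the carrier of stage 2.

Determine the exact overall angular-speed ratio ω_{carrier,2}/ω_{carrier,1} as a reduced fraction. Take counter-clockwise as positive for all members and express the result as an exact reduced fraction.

Stage 1: N_ring = 16 + 2·22 = 60
Stage 1: 16(ω_s−ω_c) = −60(ω_r−ω_c),  ω_r=0, ω_c=1
Stage 1: ω_s = 1 − (60/16)(0−1) = 19/4
  ⇒ ω_s¹/ω_c¹ = 19/4
Stage 2: N_ring = 36 + 2·30 = 96
Stage 2: 36(ω_s−ω_c) = −96(ω_r−ω_c),  ω_r=0, ω_s=1
Stage 2: 36(1−ω_c) = −96(0−ω_c)  ⇒  132ω_c = 36  ⇒  ω_c = 3/11
  ⇒ ω_c²/ω_s² = 3/11
Coupling ω_s² = ω_s¹ ⇒ overall = 19/4 × 3/11 = 57/44

57/44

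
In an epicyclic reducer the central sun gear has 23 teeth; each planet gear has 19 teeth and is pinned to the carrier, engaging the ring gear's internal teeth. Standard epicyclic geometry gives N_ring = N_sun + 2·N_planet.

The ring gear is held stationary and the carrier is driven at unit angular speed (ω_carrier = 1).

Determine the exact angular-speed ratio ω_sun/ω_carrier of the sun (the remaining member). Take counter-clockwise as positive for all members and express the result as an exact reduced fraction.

84/23

N_ring = 23 + 2·19 = 61
23(ω_s−ω_c) = −61(ω_r−ω_c),  ω_r=0, ω_c=1
ω_s = 1 − (61/23)(0−1) = 84/23
ω_s/ω_c = 84/23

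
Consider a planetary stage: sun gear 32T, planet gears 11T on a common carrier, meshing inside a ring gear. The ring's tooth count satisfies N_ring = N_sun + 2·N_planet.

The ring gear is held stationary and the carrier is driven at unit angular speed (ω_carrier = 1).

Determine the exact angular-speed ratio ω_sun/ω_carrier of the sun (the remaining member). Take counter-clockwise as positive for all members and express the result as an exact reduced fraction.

43/16

N_ring = 32 + 2·11 = 54
32(ω_s−ω_c) = −54(ω_r−ω_c),  ω_r=0, ω_c=1
ω_s = 1 − (54/32)(0−1) = 43/16
ω_s/ω_c = 43/16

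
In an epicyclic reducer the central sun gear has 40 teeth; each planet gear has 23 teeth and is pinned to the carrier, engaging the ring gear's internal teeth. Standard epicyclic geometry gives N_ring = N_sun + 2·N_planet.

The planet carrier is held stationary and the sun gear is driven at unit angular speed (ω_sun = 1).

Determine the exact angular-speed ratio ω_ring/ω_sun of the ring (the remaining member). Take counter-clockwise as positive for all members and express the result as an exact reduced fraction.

-20/43

N_ring = 40 + 2·23 = 86
40(ω_s−ω_c) = −86(ω_r−ω_c),  ω_c=0, ω_s=1
ω_r = 0 − (40/86)(1−0) = -20/43
ω_r/ω_s = -20/43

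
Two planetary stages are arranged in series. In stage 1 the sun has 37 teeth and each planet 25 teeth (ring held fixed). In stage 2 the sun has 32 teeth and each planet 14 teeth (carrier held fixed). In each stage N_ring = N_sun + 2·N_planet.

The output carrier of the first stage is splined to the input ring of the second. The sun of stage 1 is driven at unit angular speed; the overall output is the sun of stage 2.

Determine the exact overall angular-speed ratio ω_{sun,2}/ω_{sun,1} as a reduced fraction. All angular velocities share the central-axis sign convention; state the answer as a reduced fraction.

Stage 1: N_ring = 37 + 2·25 = 87
Stage 1: 37(ω_s−ω_c) = −87(ω_r−ω_c),  ω_r=0, ω_s=1
Stage 1: 37(1−ω_c) = −87(0−ω_c)  ⇒  124ω_c = 37  ⇒  ω_c = 37/124
  ⇒ ω_c¹/ω_s¹ = 37/124
Stage 2: N_ring = 32 + 2·14 = 60
Stage 2: 32(ω_s−ω_c) = −60(ω_r−ω_c),  ω_c=0, ω_r=1
Stage 2: ω_s = 0 − (60/32)(1−0) = -15/8
  ⇒ ω_s²/ω_r² = -15/8
Coupling ω_r² = ω_c¹ ⇒ overall = 37/124 × -15/8 = -555/992

-555/992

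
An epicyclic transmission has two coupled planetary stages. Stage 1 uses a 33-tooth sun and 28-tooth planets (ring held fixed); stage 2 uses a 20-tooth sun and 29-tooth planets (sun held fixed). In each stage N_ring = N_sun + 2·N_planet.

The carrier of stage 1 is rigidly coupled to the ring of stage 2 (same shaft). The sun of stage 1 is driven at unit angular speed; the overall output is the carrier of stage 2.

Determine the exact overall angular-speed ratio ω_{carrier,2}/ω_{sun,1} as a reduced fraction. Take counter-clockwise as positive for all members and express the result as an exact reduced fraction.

1287/5978

Stage 1: N_ring = 33 + 2·28 = 89
Stage 1: 33(ω_s−ω_c) = −89(ω_r−ω_c),  ω_r=0, ω_s=1
Stage 1: 33(1−ω_c) = −89(0−ω_c)  ⇒  122ω_c = 33  ⇒  ω_c = 33/122
  ⇒ ω_c¹/ω_s¹ = 33/122
Stage 2: N_ring = 20 + 2·29 = 78
Stage 2: 20(ω_s−ω_c) = −78(ω_r−ω_c),  ω_s=0, ω_r=1
Stage 2: 20(0−ω_c) = −78(1−ω_c)  ⇒  98ω_c = 78  ⇒  ω_c = 39/49
  ⇒ ω_c²/ω_r² = 39/49
Coupling ω_r² = ω_c¹ ⇒ overall = 33/122 × 39/49 = 1287/5978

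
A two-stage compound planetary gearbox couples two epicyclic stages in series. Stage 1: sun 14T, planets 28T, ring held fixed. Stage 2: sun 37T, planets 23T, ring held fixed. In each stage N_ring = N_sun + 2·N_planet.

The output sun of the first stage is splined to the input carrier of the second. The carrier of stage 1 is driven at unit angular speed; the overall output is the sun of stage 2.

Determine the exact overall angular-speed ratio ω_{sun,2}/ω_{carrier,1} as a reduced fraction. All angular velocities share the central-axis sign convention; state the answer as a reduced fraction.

Stage 1: N_ring = 14 + 2·28 = 70
Stage 1: 14(ω_s−ω_c) = −70(ω_r−ω_c),  ω_r=0, ω_c=1
Stage 1: ω_s = 1 − (70/14)(0−1) = 6
  ⇒ ω_s¹/ω_c¹ = 6
Stage 2: N_ring = 37 + 2·23 = 83
Stage 2: 37(ω_s−ω_c) = −83(ω_r−ω_c),  ω_r=0, ω_c=1
Stage 2: ω_s = 1 − (83/37)(0−1) = 120/37
  ⇒ ω_s²/ω_c² = 120/37
Coupling ω_c² = ω_s¹ ⇒ overall = 6 × 120/37 = 720/37

720/37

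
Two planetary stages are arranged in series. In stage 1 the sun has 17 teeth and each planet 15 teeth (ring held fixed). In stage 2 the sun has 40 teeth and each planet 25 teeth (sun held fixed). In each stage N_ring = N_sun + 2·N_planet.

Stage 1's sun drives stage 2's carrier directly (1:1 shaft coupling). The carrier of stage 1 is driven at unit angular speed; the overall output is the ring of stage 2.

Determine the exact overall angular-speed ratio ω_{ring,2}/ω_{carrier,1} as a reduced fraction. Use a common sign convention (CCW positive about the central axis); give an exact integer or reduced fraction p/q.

Stage 1: N_ring = 17 + 2·15 = 47
Stage 1: 17(ω_s−ω_c) = −47(ω_r−ω_c),  ω_r=0, ω_c=1
Stage 1: ω_s = 1 − (47/17)(0−1) = 64/17
  ⇒ ω_s¹/ω_c¹ = 64/17
Stage 2: N_ring = 40 + 2·25 = 90
Stage 2: 40(ω_s−ω_c) = −90(ω_r−ω_c),  ω_s=0, ω_c=1
Stage 2: ω_r = 1 − (40/90)(0−1) = 13/9
  ⇒ ω_r²/ω_c² = 13/9
Coupling ω_c² = ω_s¹ ⇒ overall = 64/17 × 13/9 = 832/153

832/153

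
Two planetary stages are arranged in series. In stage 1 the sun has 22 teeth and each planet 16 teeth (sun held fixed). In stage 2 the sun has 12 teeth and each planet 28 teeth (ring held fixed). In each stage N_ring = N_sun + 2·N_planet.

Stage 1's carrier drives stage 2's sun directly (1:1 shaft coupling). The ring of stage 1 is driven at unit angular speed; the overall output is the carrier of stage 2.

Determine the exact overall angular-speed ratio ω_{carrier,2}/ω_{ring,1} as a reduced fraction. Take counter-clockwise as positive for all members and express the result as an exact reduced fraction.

81/760

Stage 1: N_ring = 22 + 2·16 = 54
Stage 1: 22(ω_s−ω_c) = −54(ω_r−ω_c),  ω_s=0, ω_r=1
Stage 1: 22(0−ω_c) = −54(1−ω_c)  ⇒  76ω_c = 54  ⇒  ω_c = 27/38
  ⇒ ω_c¹/ω_r¹ = 27/38
Stage 2: N_ring = 12 + 2·28 = 68
Stage 2: 12(ω_s−ω_c) = −68(ω_r−ω_c),  ω_r=0, ω_s=1
Stage 2: 12(1−ω_c) = −68(0−ω_c)  ⇒  80ω_c = 12  ⇒  ω_c = 3/20
  ⇒ ω_c²/ω_s² = 3/20
Coupling ω_s² = ω_c¹ ⇒ overall = 27/38 × 3/20 = 81/760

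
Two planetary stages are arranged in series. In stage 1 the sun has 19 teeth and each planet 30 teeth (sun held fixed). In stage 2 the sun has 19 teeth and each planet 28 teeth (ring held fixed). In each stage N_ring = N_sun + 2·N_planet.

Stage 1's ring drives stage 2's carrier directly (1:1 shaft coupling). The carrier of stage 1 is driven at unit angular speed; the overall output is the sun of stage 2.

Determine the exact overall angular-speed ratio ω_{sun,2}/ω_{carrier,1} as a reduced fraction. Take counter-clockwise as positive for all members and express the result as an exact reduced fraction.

9212/1501

Stage 1: N_ring = 19 + 2·30 = 79
Stage 1: 19(ω_s−ω_c) = −79(ω_r−ω_c),  ω_s=0, ω_c=1
Stage 1: ω_r = 1 − (19/79)(0−1) = 98/79
  ⇒ ω_r¹/ω_c¹ = 98/79
Stage 2: N_ring = 19 + 2·28 = 75
Stage 2: 19(ω_s−ω_c) = −75(ω_r−ω_c),  ω_r=0, ω_c=1
Stage 2: ω_s = 1 − (75/19)(0−1) = 94/19
  ⇒ ω_s²/ω_c² = 94/19
Coupling ω_c² = ω_r¹ ⇒ overall = 98/79 × 94/19 = 9212/1501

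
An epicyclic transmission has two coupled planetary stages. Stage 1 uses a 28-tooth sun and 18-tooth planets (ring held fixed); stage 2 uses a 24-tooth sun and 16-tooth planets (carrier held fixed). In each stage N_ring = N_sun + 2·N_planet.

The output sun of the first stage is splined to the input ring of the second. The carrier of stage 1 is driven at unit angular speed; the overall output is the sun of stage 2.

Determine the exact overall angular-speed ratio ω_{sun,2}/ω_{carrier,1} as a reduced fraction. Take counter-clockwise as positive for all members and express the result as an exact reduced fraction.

-23/3

Stage 1: N_ring = 28 + 2·18 = 64
Stage 1: 28(ω_s−ω_c) = −64(ω_r−ω_c),  ω_r=0, ω_c=1
Stage 1: ω_s = 1 − (64/28)(0−1) = 23/7
  ⇒ ω_s¹/ω_c¹ = 23/7
Stage 2: N_ring = 24 + 2·16 = 56
Stage 2: 24(ω_s−ω_c) = −56(ω_r−ω_c),  ω_c=0, ω_r=1
Stage 2: ω_s = 0 − (56/24)(1−0) = -7/3
  ⇒ ω_s²/ω_r² = -7/3
Coupling ω_r² = ω_s¹ ⇒ overall = 23/7 × -7/3 = -23/3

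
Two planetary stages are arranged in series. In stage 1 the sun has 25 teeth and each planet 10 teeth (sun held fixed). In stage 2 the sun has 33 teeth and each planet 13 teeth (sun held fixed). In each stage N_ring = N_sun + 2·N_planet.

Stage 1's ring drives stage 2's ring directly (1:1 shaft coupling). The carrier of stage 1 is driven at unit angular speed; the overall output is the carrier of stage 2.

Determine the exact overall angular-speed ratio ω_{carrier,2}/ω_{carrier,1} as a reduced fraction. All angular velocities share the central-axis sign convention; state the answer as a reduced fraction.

413/414

Stage 1: N_ring = 25 + 2·10 = 45
Stage 1: 25(ω_s−ω_c) = −45(ω_r−ω_c),  ω_s=0, ω_c=1
Stage 1: ω_r = 1 − (25/45)(0−1) = 14/9
  ⇒ ω_r¹/ω_c¹ = 14/9
Stage 2: N_ring = 33 + 2·13 = 59
Stage 2: 33(ω_s−ω_c) = −59(ω_r−ω_c),  ω_s=0, ω_r=1
Stage 2: 33(0−ω_c) = −59(1−ω_c)  ⇒  92ω_c = 59  ⇒  ω_c = 59/92
  ⇒ ω_c²/ω_r² = 59/92
Coupling ω_r² = ω_r¹ ⇒ overall = 14/9 × 59/92 = 413/414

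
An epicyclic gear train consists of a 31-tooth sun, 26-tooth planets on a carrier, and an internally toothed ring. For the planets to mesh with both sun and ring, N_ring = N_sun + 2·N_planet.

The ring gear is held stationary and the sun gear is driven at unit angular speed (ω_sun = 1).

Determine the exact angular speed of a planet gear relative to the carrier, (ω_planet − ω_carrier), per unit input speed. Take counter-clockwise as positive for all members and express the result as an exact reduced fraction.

-2573/2964

N_ring = 31 + 2·26 = 83
31(ω_s−ω_c) = −83(ω_r−ω_c),  ω_r=0, ω_s=1
31(1−ω_c) = −83(0−ω_c)  ⇒  114ω_c = 31  ⇒  ω_c = 31/114
sun–planet: 31·(1−31/114) = −26·(ω_p−ω_c)  ⇒  ω_p−ω_c = −(31/26)·(83/114) = -2573/2964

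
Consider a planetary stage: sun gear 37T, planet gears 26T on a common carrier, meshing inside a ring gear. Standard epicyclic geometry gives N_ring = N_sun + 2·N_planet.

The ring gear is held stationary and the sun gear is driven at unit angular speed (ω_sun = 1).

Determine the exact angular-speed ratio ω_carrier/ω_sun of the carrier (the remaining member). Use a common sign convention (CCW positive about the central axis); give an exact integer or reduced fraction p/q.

N_ring = 37 + 2·26 = 89
37(ω_s−ω_c) = −89(ω_r−ω_c),  ω_r=0, ω_s=1
37(1−ω_c) = −89(0−ω_c)  ⇒  126ω_c = 37  ⇒  ω_c = 37/126
ω_c/ω_s = 37/126

37/126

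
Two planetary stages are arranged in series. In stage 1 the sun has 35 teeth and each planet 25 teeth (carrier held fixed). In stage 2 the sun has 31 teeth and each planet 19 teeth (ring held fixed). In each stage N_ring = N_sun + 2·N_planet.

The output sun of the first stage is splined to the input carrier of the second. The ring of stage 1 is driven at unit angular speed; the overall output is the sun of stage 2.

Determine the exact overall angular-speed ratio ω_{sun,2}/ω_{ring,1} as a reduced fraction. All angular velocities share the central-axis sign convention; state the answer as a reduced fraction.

-1700/217

Stage 1: N_ring = 35 + 2·25 = 85
Stage 1: 35(ω_s−ω_c) = −85(ω_r−ω_c),  ω_c=0, ω_r=1
Stage 1: ω_s = 0 − (85/35)(1−0) = -17/7
  ⇒ ω_s¹/ω_r¹ = -17/7
Stage 2: N_ring = 31 + 2·19 = 69
Stage 2: 31(ω_s−ω_c) = −69(ω_r−ω_c),  ω_r=0, ω_c=1
Stage 2: ω_s = 1 − (69/31)(0−1) = 100/31
  ⇒ ω_s²/ω_c² = 100/31
Coupling ω_c² = ω_s¹ ⇒ overall = -17/7 × 100/31 = -1700/217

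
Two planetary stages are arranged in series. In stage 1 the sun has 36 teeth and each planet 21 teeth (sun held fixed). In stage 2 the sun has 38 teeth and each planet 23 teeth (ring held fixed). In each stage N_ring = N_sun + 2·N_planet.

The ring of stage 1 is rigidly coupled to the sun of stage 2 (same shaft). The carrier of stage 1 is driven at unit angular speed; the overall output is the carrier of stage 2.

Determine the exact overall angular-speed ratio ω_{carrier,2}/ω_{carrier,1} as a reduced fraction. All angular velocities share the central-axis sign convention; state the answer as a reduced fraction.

361/793

Stage 1: N_ring = 36 + 2·21 = 78
Stage 1: 36(ω_s−ω_c) = −78(ω_r−ω_c),  ω_s=0, ω_c=1
Stage 1: ω_r = 1 − (36/78)(0−1) = 19/13
  ⇒ ω_r¹/ω_c¹ = 19/13
Stage 2: N_ring = 38 + 2·23 = 84
Stage 2: 38(ω_s−ω_c) = −84(ω_r−ω_c),  ω_r=0, ω_s=1
Stage 2: 38(1−ω_c) = −84(0−ω_c)  ⇒  122ω_c = 38  ⇒  ω_c = 19/61
  ⇒ ω_c²/ω_s² = 19/61
Coupling ω_s² = ω_r¹ ⇒ overall = 19/13 × 19/61 = 361/793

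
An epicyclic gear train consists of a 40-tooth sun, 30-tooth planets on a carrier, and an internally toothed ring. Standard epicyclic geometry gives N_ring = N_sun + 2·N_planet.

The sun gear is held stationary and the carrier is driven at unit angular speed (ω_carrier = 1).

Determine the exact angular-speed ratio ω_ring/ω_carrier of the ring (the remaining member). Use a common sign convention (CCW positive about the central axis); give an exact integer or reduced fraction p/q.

7/5

N_ring = 40 + 2·30 = 100
40(ω_s−ω_c) = −100(ω_r−ω_c),  ω_s=0, ω_c=1
ω_r = 1 − (40/100)(0−1) = 7/5
ω_r/ω_c = 7/5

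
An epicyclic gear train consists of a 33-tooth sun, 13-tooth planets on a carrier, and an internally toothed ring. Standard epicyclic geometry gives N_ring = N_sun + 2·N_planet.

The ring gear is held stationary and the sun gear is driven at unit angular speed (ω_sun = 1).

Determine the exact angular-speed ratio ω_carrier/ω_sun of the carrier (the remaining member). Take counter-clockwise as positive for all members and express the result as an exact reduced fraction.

33/92

N_ring = 33 + 2·13 = 59
33(ω_s−ω_c) = −59(ω_r−ω_c),  ω_r=0, ω_s=1
33(1−ω_c) = −59(0−ω_c)  ⇒  92ω_c = 33  ⇒  ω_c = 33/92
ω_c/ω_s = 33/92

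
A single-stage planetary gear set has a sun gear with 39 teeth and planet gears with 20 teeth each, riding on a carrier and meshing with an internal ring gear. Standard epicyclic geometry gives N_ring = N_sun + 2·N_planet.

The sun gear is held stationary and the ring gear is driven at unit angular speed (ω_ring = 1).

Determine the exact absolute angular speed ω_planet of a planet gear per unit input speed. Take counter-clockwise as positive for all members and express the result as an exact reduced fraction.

79/40

N_ring = 39 + 2·20 = 79
39(ω_s−ω_c) = −79(ω_r−ω_c),  ω_s=0, ω_r=1
39(0−ω_c) = −79(1−ω_c)  ⇒  118ω_c = 79  ⇒  ω_c = 79/118
sun–planet: 39·(0−79/118) = −20·(ω_p−ω_c)  ⇒  ω_p−ω_c = −(39/20)·(-79/118) = 3081/2360
ω_p = 79/118 + 3081/2360 = 79/40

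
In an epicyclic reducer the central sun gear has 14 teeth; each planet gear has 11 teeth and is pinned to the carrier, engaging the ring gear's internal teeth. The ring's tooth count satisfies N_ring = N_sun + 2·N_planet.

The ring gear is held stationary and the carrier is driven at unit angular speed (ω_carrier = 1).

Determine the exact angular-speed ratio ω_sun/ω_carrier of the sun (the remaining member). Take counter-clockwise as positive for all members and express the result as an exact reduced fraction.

25/7

N_ring = 14 + 2·11 = 36
14(ω_s−ω_c) = −36(ω_r−ω_c),  ω_r=0, ω_c=1
ω_s = 1 − (36/14)(0−1) = 25/7
ω_s/ω_c = 25/7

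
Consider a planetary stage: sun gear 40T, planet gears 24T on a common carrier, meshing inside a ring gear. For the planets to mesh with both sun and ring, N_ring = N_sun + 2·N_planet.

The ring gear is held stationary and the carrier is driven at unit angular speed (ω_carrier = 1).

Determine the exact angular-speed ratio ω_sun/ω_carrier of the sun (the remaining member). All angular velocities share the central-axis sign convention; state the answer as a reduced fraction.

N_ring = 40 + 2·24 = 88
40(ω_s−ω_c) = −88(ω_r−ω_c),  ω_r=0, ω_c=1
ω_s = 1 − (88/40)(0−1) = 16/5
ω_s/ω_c = 16/5

16/5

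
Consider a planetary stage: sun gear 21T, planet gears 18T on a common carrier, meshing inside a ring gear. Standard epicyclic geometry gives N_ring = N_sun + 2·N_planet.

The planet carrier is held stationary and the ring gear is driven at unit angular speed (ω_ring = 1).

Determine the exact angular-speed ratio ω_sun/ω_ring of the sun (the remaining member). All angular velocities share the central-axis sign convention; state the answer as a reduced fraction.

-19/7

N_ring = 21 + 2·18 = 57
21(ω_s−ω_c) = −57(ω_r−ω_c),  ω_c=0, ω_r=1
ω_s = 0 − (57/21)(1−0) = -19/7
ω_s/ω_r = -19/7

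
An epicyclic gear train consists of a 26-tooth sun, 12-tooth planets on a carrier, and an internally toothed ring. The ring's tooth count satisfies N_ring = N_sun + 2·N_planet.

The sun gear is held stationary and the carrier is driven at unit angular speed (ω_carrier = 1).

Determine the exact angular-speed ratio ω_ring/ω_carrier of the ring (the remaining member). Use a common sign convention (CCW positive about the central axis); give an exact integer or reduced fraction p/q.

N_ring = 26 + 2·12 = 50
26(ω_s−ω_c) = −50(ω_r−ω_c),  ω_s=0, ω_c=1
ω_r = 1 − (26/50)(0−1) = 38/25
ω_r/ω_c = 38/25

38/25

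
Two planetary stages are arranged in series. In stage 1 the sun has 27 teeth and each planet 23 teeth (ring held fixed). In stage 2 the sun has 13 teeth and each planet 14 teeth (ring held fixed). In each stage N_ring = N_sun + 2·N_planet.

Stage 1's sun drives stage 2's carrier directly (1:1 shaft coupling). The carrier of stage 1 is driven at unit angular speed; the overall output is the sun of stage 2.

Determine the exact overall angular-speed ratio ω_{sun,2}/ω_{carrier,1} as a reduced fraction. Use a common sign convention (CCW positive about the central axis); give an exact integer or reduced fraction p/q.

200/13

Stage 1: N_ring = 27 + 2·23 = 73
Stage 1: 27(ω_s−ω_c) = −73(ω_r−ω_c),  ω_r=0, ω_c=1
Stage 1: ω_s = 1 − (73/27)(0−1) = 100/27
  ⇒ ω_s¹/ω_c¹ = 100/27
Stage 2: N_ring = 13 + 2·14 = 41
Stage 2: 13(ω_s−ω_c) = −41(ω_r−ω_c),  ω_r=0, ω_c=1
Stage 2: ω_s = 1 − (41/13)(0−1) = 54/13
  ⇒ ω_s²/ω_c² = 54/13
Coupling ω_c² = ω_s¹ ⇒ overall = 100/27 × 54/13 = 200/13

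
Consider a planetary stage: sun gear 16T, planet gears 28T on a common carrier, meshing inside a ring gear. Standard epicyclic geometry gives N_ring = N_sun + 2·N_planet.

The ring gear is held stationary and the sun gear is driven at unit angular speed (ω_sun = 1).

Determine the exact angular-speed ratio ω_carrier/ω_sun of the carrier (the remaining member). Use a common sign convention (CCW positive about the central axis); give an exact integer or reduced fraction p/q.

N_ring = 16 + 2·28 = 72
16(ω_s−ω_c) = −72(ω_r−ω_c),  ω_r=0, ω_s=1
16(1−ω_c) = −72(0−ω_c)  ⇒  88ω_c = 16  ⇒  ω_c = 2/11
ω_c/ω_s = 2/11

2/11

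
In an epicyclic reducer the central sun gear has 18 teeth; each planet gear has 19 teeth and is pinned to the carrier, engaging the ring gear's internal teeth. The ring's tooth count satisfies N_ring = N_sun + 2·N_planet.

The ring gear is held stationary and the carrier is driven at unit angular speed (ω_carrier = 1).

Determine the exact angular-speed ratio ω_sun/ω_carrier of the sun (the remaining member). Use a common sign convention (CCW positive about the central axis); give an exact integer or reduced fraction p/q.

N_ring = 18 + 2·19 = 56
18(ω_s−ω_c) = −56(ω_r−ω_c),  ω_r=0, ω_c=1
ω_s = 1 − (56/18)(0−1) = 37/9
ω_s/ω_c = 37/9

37/9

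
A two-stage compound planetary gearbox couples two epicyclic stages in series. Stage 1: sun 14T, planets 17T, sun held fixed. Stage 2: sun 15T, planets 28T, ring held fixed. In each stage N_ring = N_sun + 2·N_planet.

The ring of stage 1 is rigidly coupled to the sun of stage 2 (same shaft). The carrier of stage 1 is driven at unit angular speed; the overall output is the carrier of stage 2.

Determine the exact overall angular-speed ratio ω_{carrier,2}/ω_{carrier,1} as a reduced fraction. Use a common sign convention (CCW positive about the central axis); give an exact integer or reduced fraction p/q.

155/688

Stage 1: N_ring = 14 + 2·17 = 48
Stage 1: 14(ω_s−ω_c) = −48(ω_r−ω_c),  ω_s=0, ω_c=1
Stage 1: ω_r = 1 − (14/48)(0−1) = 31/24
  ⇒ ω_r¹/ω_c¹ = 31/24
Stage 2: N_ring = 15 + 2·28 = 71
Stage 2: 15(ω_s−ω_c) = −71(ω_r−ω_c),  ω_r=0, ω_s=1
Stage 2: 15(1−ω_c) = −71(0−ω_c)  ⇒  86ω_c = 15  ⇒  ω_c = 15/86
  ⇒ ω_c²/ω_s² = 15/86
Coupling ω_s² = ω_r¹ ⇒ overall = 31/24 × 15/86 = 155/688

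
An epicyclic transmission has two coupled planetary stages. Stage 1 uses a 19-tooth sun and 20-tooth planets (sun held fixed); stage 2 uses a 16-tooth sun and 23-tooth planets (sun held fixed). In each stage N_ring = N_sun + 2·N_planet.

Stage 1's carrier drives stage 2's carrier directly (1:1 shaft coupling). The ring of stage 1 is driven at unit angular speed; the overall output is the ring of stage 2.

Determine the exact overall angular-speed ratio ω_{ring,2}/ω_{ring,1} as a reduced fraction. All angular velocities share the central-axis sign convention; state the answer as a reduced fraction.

Stage 1: N_ring = 19 + 2·20 = 59
Stage 1: 19(ω_s−ω_c) = −59(ω_r−ω_c),  ω_s=0, ω_r=1
Stage 1: 19(0−ω_c) = −59(1−ω_c)  ⇒  78ω_c = 59  ⇒  ω_c = 59/78
  ⇒ ω_c¹/ω_r¹ = 59/78
Stage 2: N_ring = 16 + 2·23 = 62
Stage 2: 16(ω_s−ω_c) = −62(ω_r−ω_c),  ω_s=0, ω_c=1
Stage 2: ω_r = 1 − (16/62)(0−1) = 39/31
  ⇒ ω_r²/ω_c² = 39/31
Coupling ω_c² = ω_c¹ ⇒ overall = 59/78 × 39/31 = 59/62

59/62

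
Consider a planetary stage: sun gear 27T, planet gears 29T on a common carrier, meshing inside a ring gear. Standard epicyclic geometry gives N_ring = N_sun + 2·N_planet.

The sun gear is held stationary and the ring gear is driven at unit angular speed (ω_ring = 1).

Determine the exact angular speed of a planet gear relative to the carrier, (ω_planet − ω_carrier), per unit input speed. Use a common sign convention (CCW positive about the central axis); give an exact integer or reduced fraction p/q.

2295/3248

N_ring = 27 + 2·29 = 85
27(ω_s−ω_c) = −85(ω_r−ω_c),  ω_s=0, ω_r=1
27(0−ω_c) = −85(1−ω_c)  ⇒  112ω_c = 85  ⇒  ω_c = 85/112
sun–planet: 27·(0−85/112) = −29·(ω_p−ω_c)  ⇒  ω_p−ω_c = −(27/29)·(-85/112) = 2295/3248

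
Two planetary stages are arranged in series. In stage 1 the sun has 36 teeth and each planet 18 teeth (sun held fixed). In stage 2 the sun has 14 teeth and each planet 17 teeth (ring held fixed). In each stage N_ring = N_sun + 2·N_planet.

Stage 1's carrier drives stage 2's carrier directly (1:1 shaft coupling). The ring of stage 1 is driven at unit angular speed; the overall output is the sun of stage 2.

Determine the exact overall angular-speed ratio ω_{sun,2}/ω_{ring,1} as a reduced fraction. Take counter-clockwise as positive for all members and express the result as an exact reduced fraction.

Stage 1: N_ring = 36 + 2·18 = 72
Stage 1: 36(ω_s−ω_c) = −72(ω_r−ω_c),  ω_s=0, ω_r=1
Stage 1: 36(0−ω_c) = −72(1−ω_c)  ⇒  108ω_c = 72  ⇒  ω_c = 2/3
  ⇒ ω_c¹/ω_r¹ = 2/3
Stage 2: N_ring = 14 + 2·17 = 48
Stage 2: 14(ω_s−ω_c) = −48(ω_r−ω_c),  ω_r=0, ω_c=1
Stage 2: ω_s = 1 − (48/14)(0−1) = 31/7
  ⇒ ω_s²/ω_c² = 31/7
Coupling ω_c² = ω_c¹ ⇒ overall = 2/3 × 31/7 = 62/21

62/21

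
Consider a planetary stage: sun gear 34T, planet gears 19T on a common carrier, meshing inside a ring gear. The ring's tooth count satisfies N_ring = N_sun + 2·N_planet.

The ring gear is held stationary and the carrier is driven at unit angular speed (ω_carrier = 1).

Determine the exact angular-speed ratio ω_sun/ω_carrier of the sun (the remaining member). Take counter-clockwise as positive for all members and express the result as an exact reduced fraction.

N_ring = 34 + 2·19 = 72
34(ω_s−ω_c) = −72(ω_r−ω_c),  ω_r=0, ω_c=1
ω_s = 1 − (72/34)(0−1) = 53/17
ω_s/ω_c = 53/17

53/17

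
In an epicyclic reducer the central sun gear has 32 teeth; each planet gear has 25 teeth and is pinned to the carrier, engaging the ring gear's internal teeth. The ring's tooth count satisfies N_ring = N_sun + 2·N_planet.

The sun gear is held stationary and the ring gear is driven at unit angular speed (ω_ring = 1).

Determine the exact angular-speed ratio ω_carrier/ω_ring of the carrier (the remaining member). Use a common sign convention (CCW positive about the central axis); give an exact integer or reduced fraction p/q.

N_ring = 32 + 2·25 = 82
32(ω_s−ω_c) = −82(ω_r−ω_c),  ω_s=0, ω_r=1
32(0−ω_c) = −82(1−ω_c)  ⇒  114ω_c = 82  ⇒  ω_c = 41/57
ω_c/ω_r = 41/57

41/57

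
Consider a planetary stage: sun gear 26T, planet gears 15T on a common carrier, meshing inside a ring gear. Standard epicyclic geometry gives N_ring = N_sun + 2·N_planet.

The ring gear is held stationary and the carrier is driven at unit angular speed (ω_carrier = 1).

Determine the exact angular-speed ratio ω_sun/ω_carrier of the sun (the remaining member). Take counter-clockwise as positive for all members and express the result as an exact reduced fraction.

41/13

N_ring = 26 + 2·15 = 56
26(ω_s−ω_c) = −56(ω_r−ω_c),  ω_r=0, ω_c=1
ω_s = 1 − (56/26)(0−1) = 41/13
ω_s/ω_c = 41/13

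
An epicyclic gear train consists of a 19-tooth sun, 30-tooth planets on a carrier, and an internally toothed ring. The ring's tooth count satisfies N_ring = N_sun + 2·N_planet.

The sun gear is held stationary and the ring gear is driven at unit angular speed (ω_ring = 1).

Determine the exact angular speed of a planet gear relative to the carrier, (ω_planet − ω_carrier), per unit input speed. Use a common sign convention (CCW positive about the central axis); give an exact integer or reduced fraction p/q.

1501/2940

N_ring = 19 + 2·30 = 79
19(ω_s−ω_c) = −79(ω_r−ω_c),  ω_s=0, ω_r=1
19(0−ω_c) = −79(1−ω_c)  ⇒  98ω_c = 79  ⇒  ω_c = 79/98
sun–planet: 19·(0−79/98) = −30·(ω_p−ω_c)  ⇒  ω_p−ω_c = −(19/30)·(-79/98) = 1501/2940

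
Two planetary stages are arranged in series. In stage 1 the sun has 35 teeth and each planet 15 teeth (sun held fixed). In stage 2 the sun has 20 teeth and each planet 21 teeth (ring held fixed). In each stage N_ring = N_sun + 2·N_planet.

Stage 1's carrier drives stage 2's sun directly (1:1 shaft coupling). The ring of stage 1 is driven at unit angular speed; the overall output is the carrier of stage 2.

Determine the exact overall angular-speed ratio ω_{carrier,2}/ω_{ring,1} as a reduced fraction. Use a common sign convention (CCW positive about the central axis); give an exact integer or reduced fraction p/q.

13/82

Stage 1: N_ring = 35 + 2·15 = 65
Stage 1: 35(ω_s−ω_c) = −65(ω_r−ω_c),  ω_s=0, ω_r=1
Stage 1: 35(0−ω_c) = −65(1−ω_c)  ⇒  100ω_c = 65  ⇒  ω_c = 13/20
  ⇒ ω_c¹/ω_r¹ = 13/20
Stage 2: N_ring = 20 + 2·21 = 62
Stage 2: 20(ω_s−ω_c) = −62(ω_r−ω_c),  ω_r=0, ω_s=1
Stage 2: 20(1−ω_c) = −62(0−ω_c)  ⇒  82ω_c = 20  ⇒  ω_c = 10/41
  ⇒ ω_c²/ω_s² = 10/41
Coupling ω_s² = ω_c¹ ⇒ overall = 13/20 × 10/41 = 13/82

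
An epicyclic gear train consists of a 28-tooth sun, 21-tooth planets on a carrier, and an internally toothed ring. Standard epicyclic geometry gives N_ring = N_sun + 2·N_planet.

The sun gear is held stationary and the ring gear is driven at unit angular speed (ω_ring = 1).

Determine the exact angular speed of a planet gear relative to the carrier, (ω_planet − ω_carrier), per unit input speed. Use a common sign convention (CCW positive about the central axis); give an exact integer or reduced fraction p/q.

20/21

N_ring = 28 + 2·21 = 70
28(ω_s−ω_c) = −70(ω_r−ω_c),  ω_s=0, ω_r=1
28(0−ω_c) = −70(1−ω_c)  ⇒  98ω_c = 70  ⇒  ω_c = 5/7
sun–planet: 28·(0−5/7) = −21·(ω_p−ω_c)  ⇒  ω_p−ω_c = −(28/21)·(-5/7) = 20/21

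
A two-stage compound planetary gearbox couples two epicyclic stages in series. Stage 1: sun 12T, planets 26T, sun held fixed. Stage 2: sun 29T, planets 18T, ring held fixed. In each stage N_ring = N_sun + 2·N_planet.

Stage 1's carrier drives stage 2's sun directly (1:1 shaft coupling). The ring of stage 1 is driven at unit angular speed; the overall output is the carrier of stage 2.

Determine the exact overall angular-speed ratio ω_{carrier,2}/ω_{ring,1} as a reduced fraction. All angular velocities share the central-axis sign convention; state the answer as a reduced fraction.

232/893

Stage 1: N_ring = 12 + 2·26 = 64
Stage 1: 12(ω_s−ω_c) = −64(ω_r−ω_c),  ω_s=0, ω_r=1
Stage 1: 12(0−ω_c) = −64(1−ω_c)  ⇒  76ω_c = 64  ⇒  ω_c = 16/19
  ⇒ ω_c¹/ω_r¹ = 16/19
Stage 2: N_ring = 29 + 2·18 = 65
Stage 2: 29(ω_s−ω_c) = −65(ω_r−ω_c),  ω_r=0, ω_s=1
Stage 2: 29(1−ω_c) = −65(0−ω_c)  ⇒  94ω_c = 29  ⇒  ω_c = 29/94
  ⇒ ω_c²/ω_s² = 29/94
Coupling ω_s² = ω_c¹ ⇒ overall = 16/19 × 29/94 = 232/893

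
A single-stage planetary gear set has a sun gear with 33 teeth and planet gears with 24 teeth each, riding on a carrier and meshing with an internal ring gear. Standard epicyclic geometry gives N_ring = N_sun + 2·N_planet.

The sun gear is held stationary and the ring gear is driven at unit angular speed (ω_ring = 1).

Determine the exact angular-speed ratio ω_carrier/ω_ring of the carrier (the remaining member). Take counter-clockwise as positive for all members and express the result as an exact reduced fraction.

N_ring = 33 + 2·24 = 81
33(ω_s−ω_c) = −81(ω_r−ω_c),  ω_s=0, ω_r=1
33(0−ω_c) = −81(1−ω_c)  ⇒  114ω_c = 81  ⇒  ω_c = 27/38
ω_c/ω_r = 27/38

27/38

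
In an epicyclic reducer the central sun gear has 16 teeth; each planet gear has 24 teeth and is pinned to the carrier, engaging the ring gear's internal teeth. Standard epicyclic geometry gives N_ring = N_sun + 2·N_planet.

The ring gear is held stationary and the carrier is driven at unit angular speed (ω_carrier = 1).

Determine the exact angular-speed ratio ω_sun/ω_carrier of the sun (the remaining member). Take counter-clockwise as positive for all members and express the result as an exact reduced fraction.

5

N_ring = 16 + 2·24 = 64
16(ω_s−ω_c) = −64(ω_r−ω_c),  ω_r=0, ω_c=1
ω_s = 1 − (64/16)(0−1) = 5
ω_s/ω_c = 5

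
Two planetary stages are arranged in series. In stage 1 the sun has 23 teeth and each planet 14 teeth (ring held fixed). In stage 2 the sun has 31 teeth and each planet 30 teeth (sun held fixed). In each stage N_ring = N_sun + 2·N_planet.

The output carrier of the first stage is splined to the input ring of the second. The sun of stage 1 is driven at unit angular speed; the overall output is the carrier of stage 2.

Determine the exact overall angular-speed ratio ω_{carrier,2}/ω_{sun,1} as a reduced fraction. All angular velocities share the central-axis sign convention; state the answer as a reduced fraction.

2093/9028

Stage 1: N_ring = 23 + 2·14 = 51
Stage 1: 23(ω_s−ω_c) = −51(ω_r−ω_c),  ω_r=0, ω_s=1
Stage 1: 23(1−ω_c) = −51(0−ω_c)  ⇒  74ω_c = 23  ⇒  ω_c = 23/74
  ⇒ ω_c¹/ω_s¹ = 23/74
Stage 2: N_ring = 31 + 2·30 = 91
Stage 2: 31(ω_s−ω_c) = −91(ω_r−ω_c),  ω_s=0, ω_r=1
Stage 2: 31(0−ω_c) = −91(1−ω_c)  ⇒  122ω_c = 91  ⇒  ω_c = 91/122
  ⇒ ω_c²/ω_r² = 91/122
Coupling ω_r² = ω_c¹ ⇒ overall = 23/74 × 91/122 = 2093/9028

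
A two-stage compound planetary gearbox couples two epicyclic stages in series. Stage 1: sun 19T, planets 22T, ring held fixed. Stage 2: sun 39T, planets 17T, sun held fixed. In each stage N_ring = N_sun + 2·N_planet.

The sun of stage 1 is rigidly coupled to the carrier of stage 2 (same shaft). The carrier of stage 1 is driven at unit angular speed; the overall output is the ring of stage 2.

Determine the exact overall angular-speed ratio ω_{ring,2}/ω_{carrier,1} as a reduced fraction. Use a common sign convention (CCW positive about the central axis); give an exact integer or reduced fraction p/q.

Stage 1: N_ring = 19 + 2·22 = 63
Stage 1: 19(ω_s−ω_c) = −63(ω_r−ω_c),  ω_r=0, ω_c=1
Stage 1: ω_s = 1 − (63/19)(0−1) = 82/19
  ⇒ ω_s¹/ω_c¹ = 82/19
Stage 2: N_ring = 39 + 2·17 = 73
Stage 2: 39(ω_s−ω_c) = −73(ω_r−ω_c),  ω_s=0, ω_c=1
Stage 2: ω_r = 1 − (39/73)(0−1) = 112/73
  ⇒ ω_r²/ω_c² = 112/73
Coupling ω_c² = ω_s¹ ⇒ overall = 82/19 × 112/73 = 9184/1387

9184/1387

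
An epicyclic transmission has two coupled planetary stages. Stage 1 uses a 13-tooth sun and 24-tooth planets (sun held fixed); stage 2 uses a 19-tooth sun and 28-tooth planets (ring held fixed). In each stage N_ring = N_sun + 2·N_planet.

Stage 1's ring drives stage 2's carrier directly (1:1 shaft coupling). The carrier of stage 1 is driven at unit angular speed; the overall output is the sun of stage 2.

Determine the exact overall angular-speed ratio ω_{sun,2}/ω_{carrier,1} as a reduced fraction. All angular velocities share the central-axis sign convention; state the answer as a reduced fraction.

6956/1159

Stage 1: N_ring = 13 + 2·24 = 61
Stage 1: 13(ω_s−ω_c) = −61(ω_r−ω_c),  ω_s=0, ω_c=1
Stage 1: ω_r = 1 − (13/61)(0−1) = 74/61
  ⇒ ω_r¹/ω_c¹ = 74/61
Stage 2: N_ring = 19 + 2·28 = 75
Stage 2: 19(ω_s−ω_c) = −75(ω_r−ω_c),  ω_r=0, ω_c=1
Stage 2: ω_s = 1 − (75/19)(0−1) = 94/19
  ⇒ ω_s²/ω_c² = 94/19
Coupling ω_c² = ω_r¹ ⇒ overall = 74/61 × 94/19 = 6956/1159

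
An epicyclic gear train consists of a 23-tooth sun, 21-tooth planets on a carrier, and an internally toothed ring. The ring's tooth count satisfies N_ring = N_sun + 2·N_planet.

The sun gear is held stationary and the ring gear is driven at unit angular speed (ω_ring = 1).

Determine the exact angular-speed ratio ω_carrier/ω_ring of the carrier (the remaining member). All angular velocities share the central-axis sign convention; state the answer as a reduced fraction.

N_ring = 23 + 2·21 = 65
23(ω_s−ω_c) = −65(ω_r−ω_c),  ω_s=0, ω_r=1
23(0−ω_c) = −65(1−ω_c)  ⇒  88ω_c = 65  ⇒  ω_c = 65/88
ω_c/ω_r = 65/88

65/88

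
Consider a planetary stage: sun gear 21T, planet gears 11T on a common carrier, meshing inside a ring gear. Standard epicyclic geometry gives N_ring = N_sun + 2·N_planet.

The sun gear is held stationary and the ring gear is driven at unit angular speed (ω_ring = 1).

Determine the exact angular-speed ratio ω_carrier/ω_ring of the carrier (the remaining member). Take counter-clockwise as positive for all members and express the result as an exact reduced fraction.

43/64

N_ring = 21 + 2·11 = 43
21(ω_s−ω_c) = −43(ω_r−ω_c),  ω_s=0, ω_r=1
21(0−ω_c) = −43(1−ω_c)  ⇒  64ω_c = 43  ⇒  ω_c = 43/64
ω_c/ω_r = 43/64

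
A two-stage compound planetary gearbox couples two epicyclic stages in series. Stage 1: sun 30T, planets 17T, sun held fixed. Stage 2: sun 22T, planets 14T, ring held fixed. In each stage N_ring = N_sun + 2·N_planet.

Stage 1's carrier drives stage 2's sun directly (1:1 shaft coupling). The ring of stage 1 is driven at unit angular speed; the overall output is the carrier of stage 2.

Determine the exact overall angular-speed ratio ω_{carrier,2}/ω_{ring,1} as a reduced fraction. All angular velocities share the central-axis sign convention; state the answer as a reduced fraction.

Stage 1: N_ring = 30 + 2·17 = 64
Stage 1: 30(ω_s−ω_c) = −64(ω_r−ω_c),  ω_s=0, ω_r=1
Stage 1: 30(0−ω_c) = −64(1−ω_c)  ⇒  94ω_c = 64  ⇒  ω_c = 32/47
  ⇒ ω_c¹/ω_r¹ = 32/47
Stage 2: N_ring = 22 + 2·14 = 50
Stage 2: 22(ω_s−ω_c) = −50(ω_r−ω_c),  ω_r=0, ω_s=1
Stage 2: 22(1−ω_c) = −50(0−ω_c)  ⇒  72ω_c = 22  ⇒  ω_c = 11/36
  ⇒ ω_c²/ω_s² = 11/36
Coupling ω_s² = ω_c¹ ⇒ overall = 32/47 × 11/36 = 88/423

88/423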